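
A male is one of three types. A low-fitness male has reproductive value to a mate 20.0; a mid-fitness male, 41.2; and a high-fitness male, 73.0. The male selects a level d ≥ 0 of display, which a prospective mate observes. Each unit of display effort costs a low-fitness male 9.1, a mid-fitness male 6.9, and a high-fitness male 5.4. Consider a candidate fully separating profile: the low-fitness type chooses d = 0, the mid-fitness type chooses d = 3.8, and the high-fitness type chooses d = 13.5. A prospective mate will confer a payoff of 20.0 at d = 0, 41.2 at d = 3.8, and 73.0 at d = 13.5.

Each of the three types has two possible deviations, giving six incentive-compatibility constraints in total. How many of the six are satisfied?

3

High-fitness (own payoff 73.0 − 5.4×13.5 = 0.1): to d=0 gives 20.0 → profitable ✗; to d=3.8 gives 41.2 − 5.4×3.8 = 20.68 → profitable ✗.
Low-fitness (own payoff 20.0): to d=3.8 gives 41.2 − 9.1×3.8 = 6.62 → no gain ✓; to d=13.5 gives 73.0 − 9.1×13.5 = -49.85 → no gain ✓.
Mid-fitness (own payoff 41.2 − 6.9×3.8 = 14.98): to d=0 gives 20.0 → profitable ✗; to d=13.5 gives 73.0 − 6.9×13.5 = -20.15 → no gain ✓.
3 of the 6 constraints hold; not an equilibrium.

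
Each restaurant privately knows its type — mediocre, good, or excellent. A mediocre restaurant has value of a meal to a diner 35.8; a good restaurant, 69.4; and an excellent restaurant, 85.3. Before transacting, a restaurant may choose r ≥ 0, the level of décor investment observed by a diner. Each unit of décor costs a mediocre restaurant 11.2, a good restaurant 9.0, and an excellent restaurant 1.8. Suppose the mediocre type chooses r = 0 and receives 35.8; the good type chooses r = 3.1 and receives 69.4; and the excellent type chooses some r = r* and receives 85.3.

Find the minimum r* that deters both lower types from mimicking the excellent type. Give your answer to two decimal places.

Good type (on-path payoff 69.4 − 9.0×3.1 = 41.5) won't mimic when 41.5 ≥ 85.3 − 9.0·r*, i.e. r* ≥ 4.87.
Mediocre type (on-path payoff 35.8) won't mimic when 35.8 ≥ 85.3 − 11.2·r*, i.e. r* ≥ 4.42.
Both must hold, so r* = max(4.42, 4.87) = 4.87. The good type's constraint binds.

4.87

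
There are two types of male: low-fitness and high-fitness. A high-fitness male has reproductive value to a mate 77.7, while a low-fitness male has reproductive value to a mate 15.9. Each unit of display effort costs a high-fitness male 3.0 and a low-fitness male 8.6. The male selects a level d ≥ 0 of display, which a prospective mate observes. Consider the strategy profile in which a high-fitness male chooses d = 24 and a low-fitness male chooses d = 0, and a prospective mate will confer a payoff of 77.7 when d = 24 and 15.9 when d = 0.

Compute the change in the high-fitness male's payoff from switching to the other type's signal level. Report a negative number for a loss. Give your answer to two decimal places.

Playing d = 24 the high-fitness male receives 77.7 − 3.0 × 24 = 5.7.
Deviating to d = 0 yields 15.9 instead.
Gain from deviating: 15.9 − 5.7 = 10.20.
The gain is positive, so the high-fitness type's incentive-compatibility constraint is violated — this profile is not a separating equilibrium.

10.20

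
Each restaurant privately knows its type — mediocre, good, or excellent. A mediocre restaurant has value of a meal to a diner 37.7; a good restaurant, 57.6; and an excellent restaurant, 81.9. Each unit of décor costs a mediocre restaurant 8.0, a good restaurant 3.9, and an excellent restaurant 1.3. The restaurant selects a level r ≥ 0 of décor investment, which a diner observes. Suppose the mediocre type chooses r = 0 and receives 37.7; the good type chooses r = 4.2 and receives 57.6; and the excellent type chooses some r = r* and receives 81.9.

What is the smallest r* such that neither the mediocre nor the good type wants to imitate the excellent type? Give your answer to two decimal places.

10.43

Good type (on-path payoff 57.6 − 3.9×4.2 = 41.22) won't mimic when 41.22 ≥ 81.9 − 3.9·r*, i.e. r* ≥ 10.43.
Mediocre type (on-path payoff 37.7) won't mimic when 37.7 ≥ 81.9 − 8.0·r*, i.e. r* ≥ 5.53.
Both must hold, so r* = max(5.53, 10.43) = 10.43. The good type's constraint binds.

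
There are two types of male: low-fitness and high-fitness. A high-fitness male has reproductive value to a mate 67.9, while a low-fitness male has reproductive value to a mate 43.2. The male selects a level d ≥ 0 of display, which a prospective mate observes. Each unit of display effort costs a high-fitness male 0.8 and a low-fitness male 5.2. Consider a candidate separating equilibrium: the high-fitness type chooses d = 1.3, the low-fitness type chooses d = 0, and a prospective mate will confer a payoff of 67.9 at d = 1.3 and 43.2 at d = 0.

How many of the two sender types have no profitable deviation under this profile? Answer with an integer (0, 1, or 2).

Low-fitness type: stay at 0 → 43.2; mimic → 67.9 − 5.2 × 1.3 = 61.14. IC fails (43.2 < 61.14).
High-fitness type: signal → 67.9 − 0.8 × 1.3 = 66.86; deviate to 0 → 43.2. IC holds (66.86 ≥ 43.2).
1 of 2 constraints hold, so this profile is not an equilibrium.

1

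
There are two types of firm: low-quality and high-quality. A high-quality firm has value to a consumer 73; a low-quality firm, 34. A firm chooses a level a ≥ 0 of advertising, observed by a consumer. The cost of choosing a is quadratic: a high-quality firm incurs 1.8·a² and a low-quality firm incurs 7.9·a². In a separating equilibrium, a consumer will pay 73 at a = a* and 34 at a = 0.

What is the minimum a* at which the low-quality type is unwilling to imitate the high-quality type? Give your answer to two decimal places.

The low-quality type at a = 0 receives 34; imitating at a* yields 73 − 7.9·a*².
Indifference: 34 = 73 − 7.9·a*², so a*² = (73 − 34) / 7.9 ≈ 4.9367.
a* = √4.9367 ≈ 2.22.

2.22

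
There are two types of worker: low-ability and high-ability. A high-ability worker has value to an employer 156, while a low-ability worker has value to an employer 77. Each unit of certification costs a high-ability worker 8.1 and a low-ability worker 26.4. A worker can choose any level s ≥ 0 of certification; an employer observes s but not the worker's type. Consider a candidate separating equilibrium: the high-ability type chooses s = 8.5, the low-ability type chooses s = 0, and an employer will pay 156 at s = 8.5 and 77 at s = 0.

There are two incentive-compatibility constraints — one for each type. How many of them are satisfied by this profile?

Low-ability type: stay at 0 → 77; mimic → 156 − 26.4 × 8.5 = -68.4. IC holds (77 ≥ -68.4).
High-ability type: signal → 156 − 8.1 × 8.5 = 87.15; deviate to 0 → 77. IC holds (87.15 ≥ 77).
2 of 2 constraints hold, so this is a separating equilibrium.

2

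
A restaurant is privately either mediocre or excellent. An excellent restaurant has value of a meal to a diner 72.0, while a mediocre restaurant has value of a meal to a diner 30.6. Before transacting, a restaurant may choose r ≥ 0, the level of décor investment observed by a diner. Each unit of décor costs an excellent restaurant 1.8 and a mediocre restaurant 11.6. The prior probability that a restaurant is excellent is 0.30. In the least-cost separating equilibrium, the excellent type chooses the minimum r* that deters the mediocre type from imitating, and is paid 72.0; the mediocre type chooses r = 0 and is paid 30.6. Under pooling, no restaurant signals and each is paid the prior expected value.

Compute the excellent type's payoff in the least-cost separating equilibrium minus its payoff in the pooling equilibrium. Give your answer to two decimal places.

22.56

Least-cost separating signal: r* solves 30.6 = 72.0 − 11.6·r*, so r* = (72.0 − 30.6)/11.6 ≈ 3.5690.
Excellent type's separating payoff: 72.0 − 1.8 × r* = 72.0 − 1.8 × (72.0 − 30.6)/11.6 = 72.0 − 74.52/11.6 ≈ 65.5759.
Pooling payoff: 0.30 × 72.0 + 0.70 × 30.6 = 43.02.
Difference: 65.5759 − 43.02 = 22.5559, i.e. 22.56 to two decimal places.
The excellent type prefers to separate.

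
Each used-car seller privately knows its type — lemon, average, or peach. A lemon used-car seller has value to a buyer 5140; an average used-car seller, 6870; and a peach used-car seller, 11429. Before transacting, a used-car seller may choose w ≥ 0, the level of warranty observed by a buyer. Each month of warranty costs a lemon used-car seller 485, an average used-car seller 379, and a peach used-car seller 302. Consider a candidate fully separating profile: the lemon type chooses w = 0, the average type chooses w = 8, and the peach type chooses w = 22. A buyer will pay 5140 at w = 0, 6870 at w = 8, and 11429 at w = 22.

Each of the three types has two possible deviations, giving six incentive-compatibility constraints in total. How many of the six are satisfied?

4

Peach (own payoff 11429 − 302×22 = 4785): to w=0 gives 5140 → profitable ✗; to w=8 gives 6870 − 302×8 = 4454 → no gain ✓.
Lemon (own payoff 5140): to w=8 gives 6870 − 485×8 = 2990 → no gain ✓; to w=22 gives 11429 − 485×22 = 759 → no gain ✓.
Average (own payoff 6870 − 379×8 = 3838): to w=0 gives 5140 → profitable ✗; to w=22 gives 11429 − 379×22 = 3091 → no gain ✓.
4 of the 6 constraints hold; not an equilibrium.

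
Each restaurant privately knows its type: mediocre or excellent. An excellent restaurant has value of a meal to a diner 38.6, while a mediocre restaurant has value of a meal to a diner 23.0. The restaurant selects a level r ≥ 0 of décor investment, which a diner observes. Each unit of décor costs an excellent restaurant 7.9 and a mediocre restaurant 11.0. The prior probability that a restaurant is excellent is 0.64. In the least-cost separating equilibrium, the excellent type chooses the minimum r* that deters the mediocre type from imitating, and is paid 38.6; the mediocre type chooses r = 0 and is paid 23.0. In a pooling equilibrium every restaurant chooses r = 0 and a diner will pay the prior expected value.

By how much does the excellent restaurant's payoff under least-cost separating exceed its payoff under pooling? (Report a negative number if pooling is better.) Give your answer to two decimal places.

-5.59

Least-cost separating signal: r* solves 23.0 = 38.6 − 11.0·r*, so r* = (38.6 − 23.0)/11.0 ≈ 1.4182.
Excellent type's separating payoff: 38.6 − 7.9 × r* = 38.6 − 7.9 × (38.6 − 23.0)/11.0 = 38.6 − 123.24/11.0 ≈ 27.3964.
Pooling payoff: 0.64 × 38.6 + 0.36 × 23.0 = 32.984.
Difference: 27.3964 − 32.984 = -5.5876, i.e. -5.59 to two decimal places.
The excellent type would prefer the pooling outcome.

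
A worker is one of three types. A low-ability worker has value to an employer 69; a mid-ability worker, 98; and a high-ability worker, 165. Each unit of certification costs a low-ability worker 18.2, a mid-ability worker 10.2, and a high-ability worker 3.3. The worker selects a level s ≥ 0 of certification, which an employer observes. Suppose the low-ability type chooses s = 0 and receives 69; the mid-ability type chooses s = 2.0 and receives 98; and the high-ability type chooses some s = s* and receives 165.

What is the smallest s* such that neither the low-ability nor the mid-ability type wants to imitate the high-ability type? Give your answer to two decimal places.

Mid-ability type (on-path payoff 98 − 10.2×2.0 = 77.6) won't mimic when 77.6 ≥ 165 − 10.2·s*, i.e. s* ≥ 8.57.
Low-ability type (on-path payoff 69) won't mimic when 69 ≥ 165 − 18.2·s*, i.e. s* ≥ 5.27.
Both must hold, so s* = max(5.27, 8.57) = 8.57. The mid-ability type's constraint binds.

8.57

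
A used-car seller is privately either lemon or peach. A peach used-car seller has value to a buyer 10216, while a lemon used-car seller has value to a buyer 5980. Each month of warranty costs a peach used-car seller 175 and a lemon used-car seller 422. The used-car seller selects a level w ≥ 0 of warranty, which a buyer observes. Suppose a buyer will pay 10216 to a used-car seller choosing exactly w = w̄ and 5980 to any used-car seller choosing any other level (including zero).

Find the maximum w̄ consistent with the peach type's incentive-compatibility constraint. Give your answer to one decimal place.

24.2

Choosing w̄ yields the peach type 10216 − 175·w̄; choosing zero yields 5980.
The peach type is indifferent at 10216 − 175·w̄ = 5980, i.e. w̄ = (10216 − 5980) / 175 ≈ 24.2.
For any w̄ above 24.2 the peach type would rather pool at zero, so separation collapses.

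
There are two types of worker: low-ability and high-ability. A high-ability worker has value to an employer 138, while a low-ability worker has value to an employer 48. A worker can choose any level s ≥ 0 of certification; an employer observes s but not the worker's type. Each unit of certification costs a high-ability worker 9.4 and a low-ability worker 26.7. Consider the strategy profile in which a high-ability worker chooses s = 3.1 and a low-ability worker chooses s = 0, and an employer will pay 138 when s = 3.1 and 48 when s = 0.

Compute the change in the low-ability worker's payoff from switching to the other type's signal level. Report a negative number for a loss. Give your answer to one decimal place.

Playing s = 0 the low-ability worker receives 48.
Deviating to s = 3.1 brings payment 138 at cost 26.7 × 3.1 = 82.77, netting 55.23.
Gain from deviating: 55.23 − 48 = 7.23, i.e. 7.2 to one decimal place.
The gain is positive, so the low-ability type's incentive-compatibility constraint is violated — this profile is not a separating equilibrium.

7.2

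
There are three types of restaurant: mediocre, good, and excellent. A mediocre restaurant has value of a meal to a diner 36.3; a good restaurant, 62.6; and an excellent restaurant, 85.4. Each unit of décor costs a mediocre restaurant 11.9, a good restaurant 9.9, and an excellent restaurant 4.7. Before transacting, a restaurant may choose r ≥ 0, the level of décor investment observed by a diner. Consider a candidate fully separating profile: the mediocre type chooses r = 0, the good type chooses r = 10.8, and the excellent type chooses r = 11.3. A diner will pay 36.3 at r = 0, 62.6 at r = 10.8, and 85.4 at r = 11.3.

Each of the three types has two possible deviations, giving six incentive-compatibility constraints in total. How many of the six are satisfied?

Good (own payoff 62.6 − 9.9×10.8 = -44.32): to r=0 gives 36.3 → profitable ✗; to r=11.3 gives 85.4 − 9.9×11.3 = -26.47 → profitable ✗.
Excellent (own payoff 85.4 − 4.7×11.3 = 32.29): to r=0 gives 36.3 → profitable ✗; to r=10.8 gives 62.6 − 4.7×10.8 = 11.84 → no gain ✓.
Mediocre (own payoff 36.3): to r=10.8 gives 62.6 − 11.9×10.8 = -65.92 → no gain ✓; to r=11.3 gives 85.4 − 11.9×11.3 = -49.07 → no gain ✓.
3 of the 6 constraints hold; not an equilibrium.

3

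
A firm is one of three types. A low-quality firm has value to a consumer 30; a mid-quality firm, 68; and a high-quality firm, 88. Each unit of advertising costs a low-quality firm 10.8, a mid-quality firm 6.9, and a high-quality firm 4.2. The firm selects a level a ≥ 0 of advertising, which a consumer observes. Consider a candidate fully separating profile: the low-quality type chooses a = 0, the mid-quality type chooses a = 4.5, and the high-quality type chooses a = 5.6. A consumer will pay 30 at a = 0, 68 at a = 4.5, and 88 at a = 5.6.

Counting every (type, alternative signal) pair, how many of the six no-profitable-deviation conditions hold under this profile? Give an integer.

5

Mid-quality (own payoff 68 − 6.9×4.5 = 36.95): to a=0 gives 30 → no gain ✓; to a=5.6 gives 88 − 6.9×5.6 = 49.36 → profitable ✗.
Low-quality (own payoff 30): to a=4.5 gives 68 − 10.8×4.5 = 19.4 → no gain ✓; to a=5.6 gives 88 − 10.8×5.6 = 27.52 → no gain ✓.
High-quality (own payoff 88 − 4.2×5.6 = 64.48): to a=0 gives 30 → no gain ✓; to a=4.5 gives 68 − 4.2×4.5 = 49.1 → no gain ✓.
5 of the 6 constraints hold; not an equilibrium.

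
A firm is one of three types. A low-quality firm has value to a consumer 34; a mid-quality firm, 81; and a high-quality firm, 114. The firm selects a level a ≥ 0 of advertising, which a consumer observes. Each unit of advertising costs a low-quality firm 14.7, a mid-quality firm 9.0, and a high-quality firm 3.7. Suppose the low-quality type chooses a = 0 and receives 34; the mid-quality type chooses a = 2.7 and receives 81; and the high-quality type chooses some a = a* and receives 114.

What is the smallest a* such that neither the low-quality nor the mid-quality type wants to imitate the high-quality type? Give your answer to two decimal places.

Mid-quality type (on-path payoff 81 − 9.0×2.7 = 56.7) won't mimic when 56.7 ≥ 114 − 9.0·a*, i.e. a* ≥ 6.37.
Low-quality type (on-path payoff 34) won't mimic when 34 ≥ 114 − 14.7·a*, i.e. a* ≥ 5.44.
Both must hold, so a* = max(5.44, 6.37) = 6.37. The mid-quality type's constraint binds.

6.37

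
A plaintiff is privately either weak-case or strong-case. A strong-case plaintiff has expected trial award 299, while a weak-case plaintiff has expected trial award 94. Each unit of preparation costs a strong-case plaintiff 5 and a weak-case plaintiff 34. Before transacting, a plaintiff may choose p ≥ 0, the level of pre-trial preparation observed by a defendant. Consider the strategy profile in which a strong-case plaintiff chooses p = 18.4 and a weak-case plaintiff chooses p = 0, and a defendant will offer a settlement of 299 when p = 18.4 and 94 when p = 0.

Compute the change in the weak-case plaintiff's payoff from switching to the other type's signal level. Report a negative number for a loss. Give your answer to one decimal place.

-420.6

Playing p = 0 the weak-case plaintiff receives 94.
Deviating to p = 18.4 brings payment 299 at cost 34 × 18.4 = 625.6, netting -326.6.
Gain from deviating: -326.6 − 94 = -420.6.
The gain is negative, so the weak-case type's incentive-compatibility constraint is satisfied.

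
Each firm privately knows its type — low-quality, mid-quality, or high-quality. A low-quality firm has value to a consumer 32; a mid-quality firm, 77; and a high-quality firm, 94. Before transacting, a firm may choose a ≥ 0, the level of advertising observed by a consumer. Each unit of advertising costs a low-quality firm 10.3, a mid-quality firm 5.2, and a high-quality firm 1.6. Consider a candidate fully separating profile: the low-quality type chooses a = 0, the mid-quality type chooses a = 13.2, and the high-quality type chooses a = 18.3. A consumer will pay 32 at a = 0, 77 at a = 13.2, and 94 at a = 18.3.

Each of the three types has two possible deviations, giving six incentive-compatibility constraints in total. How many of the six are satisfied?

Low-quality (own payoff 32): to a=13.2 gives 77 − 10.3×13.2 = -58.96 → no gain ✓; to a=18.3 gives 94 − 10.3×18.3 = -94.49 → no gain ✓.
Mid-quality (own payoff 77 − 5.2×13.2 = 8.36): to a=0 gives 32 → profitable ✗; to a=18.3 gives 94 − 5.2×18.3 = -1.16 → no gain ✓.
High-quality (own payoff 94 − 1.6×18.3 = 64.72): to a=0 gives 32 → no gain ✓; to a=13.2 gives 77 − 1.6×13.2 = 55.88 → no gain ✓.
5 of the 6 constraints hold; not an equilibrium.

5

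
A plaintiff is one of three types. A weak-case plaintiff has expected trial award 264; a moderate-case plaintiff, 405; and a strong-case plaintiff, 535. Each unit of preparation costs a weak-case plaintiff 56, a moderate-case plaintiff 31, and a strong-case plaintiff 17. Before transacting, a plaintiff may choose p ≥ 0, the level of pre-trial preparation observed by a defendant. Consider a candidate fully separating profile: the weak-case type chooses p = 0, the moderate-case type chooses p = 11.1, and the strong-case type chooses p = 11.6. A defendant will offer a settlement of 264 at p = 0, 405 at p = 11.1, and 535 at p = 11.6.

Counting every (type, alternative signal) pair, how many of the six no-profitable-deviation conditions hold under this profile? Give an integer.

4

Strong-case (own payoff 535 − 17×11.6 = 337.8): to p=0 gives 264 → no gain ✓; to p=11.1 gives 405 − 17×11.1 = 216.3 → no gain ✓.
Weak-case (own payoff 264): to p=11.1 gives 405 − 56×11.1 = -216.6 → no gain ✓; to p=11.6 gives 535 − 56×11.6 = -114.6 → no gain ✓.
Moderate-case (own payoff 405 − 31×11.1 = 60.9): to p=0 gives 264 → profitable ✗; to p=11.6 gives 535 − 31×11.6 = 175.4 → profitable ✗.
4 of the 6 constraints hold; not an equilibrium.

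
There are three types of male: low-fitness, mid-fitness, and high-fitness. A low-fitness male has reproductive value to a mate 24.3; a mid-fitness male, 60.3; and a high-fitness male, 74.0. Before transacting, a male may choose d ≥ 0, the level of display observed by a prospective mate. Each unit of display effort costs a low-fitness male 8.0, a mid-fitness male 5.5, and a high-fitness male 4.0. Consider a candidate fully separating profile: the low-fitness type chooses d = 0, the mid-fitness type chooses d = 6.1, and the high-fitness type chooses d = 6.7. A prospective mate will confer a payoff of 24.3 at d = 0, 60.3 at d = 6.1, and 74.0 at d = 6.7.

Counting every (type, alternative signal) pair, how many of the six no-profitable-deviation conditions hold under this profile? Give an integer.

Low-fitness (own payoff 24.3): to d=6.1 gives 60.3 − 8.0×6.1 = 11.5 → no gain ✓; to d=6.7 gives 74.0 − 8.0×6.7 = 20.4 → no gain ✓.
High-fitness (own payoff 74.0 − 4.0×6.7 = 47.2): to d=0 gives 24.3 → no gain ✓; to d=6.1 gives 60.3 − 4.0×6.1 = 35.9 → no gain ✓.
Mid-fitness (own payoff 60.3 − 5.5×6.1 = 26.75): to d=0 gives 24.3 → no gain ✓; to d=6.7 gives 74.0 − 5.5×6.7 = 37.15 → profitable ✗.
5 of the 6 constraints hold; not an equilibrium.

5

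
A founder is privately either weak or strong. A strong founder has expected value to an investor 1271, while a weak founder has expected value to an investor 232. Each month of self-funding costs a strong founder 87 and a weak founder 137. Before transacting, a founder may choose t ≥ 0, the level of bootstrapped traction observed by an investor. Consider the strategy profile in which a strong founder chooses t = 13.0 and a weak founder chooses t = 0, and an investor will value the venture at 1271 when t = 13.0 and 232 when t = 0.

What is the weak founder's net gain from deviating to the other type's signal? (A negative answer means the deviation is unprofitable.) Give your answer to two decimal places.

-742.00

Playing t = 0 the weak founder receives 232.
Deviating to t = 13.0 brings payment 1271 at cost 137 × 13.0 = 1781, netting -510.
Gain from deviating: -510 − 232 = -742.00.
The gain is negative, so the weak type's incentive-compatibility constraint is satisfied.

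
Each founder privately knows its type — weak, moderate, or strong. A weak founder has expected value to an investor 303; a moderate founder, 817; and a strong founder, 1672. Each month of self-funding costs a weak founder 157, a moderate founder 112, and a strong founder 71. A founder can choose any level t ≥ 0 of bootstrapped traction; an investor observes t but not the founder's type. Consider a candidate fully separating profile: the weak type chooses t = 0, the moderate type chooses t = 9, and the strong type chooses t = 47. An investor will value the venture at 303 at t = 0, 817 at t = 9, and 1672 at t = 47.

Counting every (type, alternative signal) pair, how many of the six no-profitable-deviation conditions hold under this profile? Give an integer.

3

Moderate (own payoff 817 − 112×9 = -191): to t=0 gives 303 → profitable ✗; to t=47 gives 1672 − 112×47 = -3592 → no gain ✓.
Strong (own payoff 1672 − 71×47 = -1665): to t=0 gives 303 → profitable ✗; to t=9 gives 817 − 71×9 = 178 → profitable ✗.
Weak (own payoff 303): to t=9 gives 817 − 157×9 = -596 → no gain ✓; to t=47 gives 1672 − 157×47 = -5707 → no gain ✓.
3 of the 6 constraints hold; not an equilibrium.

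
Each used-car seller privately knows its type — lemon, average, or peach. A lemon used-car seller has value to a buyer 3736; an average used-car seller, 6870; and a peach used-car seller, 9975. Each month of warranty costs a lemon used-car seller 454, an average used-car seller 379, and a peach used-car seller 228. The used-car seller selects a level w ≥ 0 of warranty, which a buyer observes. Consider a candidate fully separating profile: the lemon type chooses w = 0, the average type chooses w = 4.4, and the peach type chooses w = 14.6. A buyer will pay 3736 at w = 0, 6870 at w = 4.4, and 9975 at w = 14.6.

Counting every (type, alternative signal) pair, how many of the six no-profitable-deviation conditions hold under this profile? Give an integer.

5

Average (own payoff 6870 − 379×4.4 = 5202.4): to w=0 gives 3736 → no gain ✓; to w=14.6 gives 9975 − 379×14.6 = 4441.6 → no gain ✓.
Lemon (own payoff 3736): to w=4.4 gives 6870 − 454×4.4 = 4872.4 → profitable ✗; to w=14.6 gives 9975 − 454×14.6 = 3346.6 → no gain ✓.
Peach (own payoff 9975 − 228×14.6 = 6646.2): to w=0 gives 3736 → no gain ✓; to w=4.4 gives 6870 − 228×4.4 = 5866.8 → no gain ✓.
5 of the 6 constraints hold; not an equilibrium.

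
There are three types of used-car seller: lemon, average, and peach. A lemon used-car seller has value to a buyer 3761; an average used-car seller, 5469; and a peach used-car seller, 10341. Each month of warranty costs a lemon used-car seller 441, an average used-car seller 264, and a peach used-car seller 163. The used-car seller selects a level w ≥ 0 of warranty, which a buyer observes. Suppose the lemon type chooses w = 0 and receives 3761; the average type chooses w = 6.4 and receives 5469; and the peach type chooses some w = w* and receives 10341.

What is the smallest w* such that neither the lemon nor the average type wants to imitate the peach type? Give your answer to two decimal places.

24.85

Lemon type (on-path payoff 3761) won't mimic when 3761 ≥ 10341 − 441·w*, i.e. w* ≥ 14.92.
Average type (on-path payoff 5469 − 264×6.4 = 3779.4) won't mimic when 3779.4 ≥ 10341 − 264·w*, i.e. w* ≥ 24.85.
Both must hold, so w* = max(14.92, 24.85) = 24.85. The average type's constraint binds.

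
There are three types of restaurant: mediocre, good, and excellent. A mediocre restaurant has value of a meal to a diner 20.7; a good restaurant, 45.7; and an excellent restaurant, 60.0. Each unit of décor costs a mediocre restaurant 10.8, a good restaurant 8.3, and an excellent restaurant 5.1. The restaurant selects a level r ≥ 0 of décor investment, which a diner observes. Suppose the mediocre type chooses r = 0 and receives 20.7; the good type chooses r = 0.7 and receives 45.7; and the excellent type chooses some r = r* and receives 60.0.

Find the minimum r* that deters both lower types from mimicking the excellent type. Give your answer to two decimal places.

3.64

Mediocre type (on-path payoff 20.7) won't mimic when 20.7 ≥ 60.0 − 10.8·r*, i.e. r* ≥ 3.64.
Good type (on-path payoff 45.7 − 8.3×0.7 = 39.89) won't mimic when 39.89 ≥ 60.0 − 8.3·r*, i.e. r* ≥ 2.42.
Both must hold, so r* = max(3.64, 2.42) = 3.64. The mediocre type's constraint binds.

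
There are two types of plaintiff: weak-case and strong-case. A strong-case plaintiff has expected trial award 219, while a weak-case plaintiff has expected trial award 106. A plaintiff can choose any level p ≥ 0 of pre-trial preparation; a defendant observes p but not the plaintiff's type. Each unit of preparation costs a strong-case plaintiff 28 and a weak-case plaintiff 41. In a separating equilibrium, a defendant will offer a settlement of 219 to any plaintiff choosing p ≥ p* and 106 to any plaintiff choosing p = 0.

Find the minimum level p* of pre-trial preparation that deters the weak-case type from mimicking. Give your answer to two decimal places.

A weak-case plaintiff choosing p = 0 receives 106.
Imitating at p* instead would pay 219 at cost 41·p*, netting 219 − 41·p*.
Indifference: 106 = 219 − 41·p*, so p* = (219 − 106) / 41 ≈ 2.76.
At p* the weak-case type's incentive constraint just binds; the strong-case type strictly prefers p* since its per-unit cost is lower.

2.76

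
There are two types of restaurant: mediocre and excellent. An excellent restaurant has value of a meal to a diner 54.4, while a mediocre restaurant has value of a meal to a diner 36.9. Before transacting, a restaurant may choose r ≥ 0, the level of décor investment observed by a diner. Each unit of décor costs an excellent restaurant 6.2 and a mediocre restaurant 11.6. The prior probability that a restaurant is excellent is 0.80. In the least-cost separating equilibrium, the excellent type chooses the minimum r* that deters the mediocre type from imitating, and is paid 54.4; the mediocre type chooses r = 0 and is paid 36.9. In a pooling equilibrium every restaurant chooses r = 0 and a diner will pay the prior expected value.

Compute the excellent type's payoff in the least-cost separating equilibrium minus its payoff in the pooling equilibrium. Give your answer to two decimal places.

Least-cost separating signal: r* solves 36.9 = 54.4 − 11.6·r*, so r* = (54.4 − 36.9)/11.6 ≈ 1.5086.
Excellent type's separating payoff: 54.4 − 6.2 × r* = 54.4 − 6.2 × (54.4 − 36.9)/11.6 = 54.4 − 108.5/11.6 ≈ 45.0466.
Pooling payoff: 0.80 × 54.4 + 0.20 × 36.9 = 50.9.
Difference: 45.0466 − 50.9 = -5.8534, i.e. -5.85 to two decimal places.
The excellent type would prefer the pooling outcome.

-5.85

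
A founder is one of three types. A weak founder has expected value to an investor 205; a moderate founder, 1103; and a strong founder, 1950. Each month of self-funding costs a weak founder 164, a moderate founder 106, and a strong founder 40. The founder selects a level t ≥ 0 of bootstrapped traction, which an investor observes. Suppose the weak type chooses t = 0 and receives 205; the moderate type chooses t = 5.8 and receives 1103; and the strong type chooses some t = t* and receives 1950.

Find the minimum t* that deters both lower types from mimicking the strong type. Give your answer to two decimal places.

Moderate type (on-path payoff 1103 − 106×5.8 = 488.2) won't mimic when 488.2 ≥ 1950 − 106·t*, i.e. t* ≥ 13.79.
Weak type (on-path payoff 205) won't mimic when 205 ≥ 1950 − 164·t*, i.e. t* ≥ 10.64.
Both must hold, so t* = max(10.64, 13.79) = 13.79. The moderate type's constraint binds.

13.79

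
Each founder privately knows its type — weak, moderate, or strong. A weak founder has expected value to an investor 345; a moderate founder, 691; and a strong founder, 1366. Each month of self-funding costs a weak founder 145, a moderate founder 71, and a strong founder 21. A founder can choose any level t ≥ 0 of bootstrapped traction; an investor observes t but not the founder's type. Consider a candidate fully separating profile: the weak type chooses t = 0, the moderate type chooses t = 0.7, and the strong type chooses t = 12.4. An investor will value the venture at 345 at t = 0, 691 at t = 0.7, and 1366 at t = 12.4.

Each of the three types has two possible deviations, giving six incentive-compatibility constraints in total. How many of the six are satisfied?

Weak (own payoff 345): to t=0.7 gives 691 − 145×0.7 = 589.5 → profitable ✗; to t=12.4 gives 1366 − 145×12.4 = -432 → no gain ✓.
Strong (own payoff 1366 − 21×12.4 = 1105.6): to t=0 gives 345 → no gain ✓; to t=0.7 gives 691 − 21×0.7 = 676.3 → no gain ✓.
Moderate (own payoff 691 − 71×0.7 = 641.3): to t=0 gives 345 → no gain ✓; to t=12.4 gives 1366 − 71×12.4 = 485.6 → no gain ✓.
5 of the 6 constraints hold; not an equilibrium.

5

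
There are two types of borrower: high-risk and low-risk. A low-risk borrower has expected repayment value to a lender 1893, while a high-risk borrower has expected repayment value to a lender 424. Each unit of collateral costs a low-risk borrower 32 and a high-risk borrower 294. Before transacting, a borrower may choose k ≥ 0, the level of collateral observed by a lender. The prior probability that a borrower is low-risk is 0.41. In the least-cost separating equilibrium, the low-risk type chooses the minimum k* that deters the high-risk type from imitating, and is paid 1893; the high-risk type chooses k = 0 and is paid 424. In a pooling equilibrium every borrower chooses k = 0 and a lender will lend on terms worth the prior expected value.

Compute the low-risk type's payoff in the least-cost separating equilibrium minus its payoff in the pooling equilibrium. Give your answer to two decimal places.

706.82

Least-cost separating signal: k* solves 424 = 1893 − 294·k*, so k* = (1893 − 424)/294 ≈ 4.9966.
Low-risk type's separating payoff: 1893 − 32 × k* = 1893 − 32 × (1893 − 424)/294 = 1893 − 47008/294 ≈ 1733.1088.
Pooling payoff: 0.41 × 1893 + 0.59 × 424 = 1026.29.
Difference: 1733.1088 − 1026.29 = 706.8188, i.e. 706.82 to two decimal places.
The low-risk type prefers to separate.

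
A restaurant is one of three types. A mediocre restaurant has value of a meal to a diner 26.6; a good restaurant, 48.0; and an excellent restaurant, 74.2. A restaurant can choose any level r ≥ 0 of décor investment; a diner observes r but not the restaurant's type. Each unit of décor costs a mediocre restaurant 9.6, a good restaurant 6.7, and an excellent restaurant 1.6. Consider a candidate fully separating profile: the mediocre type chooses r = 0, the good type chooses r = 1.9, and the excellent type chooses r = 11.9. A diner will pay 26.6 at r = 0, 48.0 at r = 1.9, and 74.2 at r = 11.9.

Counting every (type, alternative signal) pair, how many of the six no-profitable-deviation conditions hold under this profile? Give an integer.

Excellent (own payoff 74.2 − 1.6×11.9 = 55.16): to r=0 gives 26.6 → no gain ✓; to r=1.9 gives 48.0 − 1.6×1.9 = 44.96 → no gain ✓.
Mediocre (own payoff 26.6): to r=1.9 gives 48.0 − 9.6×1.9 = 29.76 → profitable ✗; to r=11.9 gives 74.2 − 9.6×11.9 = -40.04 → no gain ✓.
Good (own payoff 48.0 − 6.7×1.9 = 35.27): to r=0 gives 26.6 → no gain ✓; to r=11.9 gives 74.2 − 6.7×11.9 = -5.53 → no gain ✓.
5 of the 6 constraints hold; not an equilibrium.

5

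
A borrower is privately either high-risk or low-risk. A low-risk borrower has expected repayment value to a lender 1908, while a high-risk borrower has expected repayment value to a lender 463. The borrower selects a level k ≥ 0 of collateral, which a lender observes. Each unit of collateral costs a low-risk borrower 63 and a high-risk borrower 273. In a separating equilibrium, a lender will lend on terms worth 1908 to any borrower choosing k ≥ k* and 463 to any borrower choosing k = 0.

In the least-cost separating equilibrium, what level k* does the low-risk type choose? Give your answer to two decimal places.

A high-risk borrower choosing k = 0 receives 463.
Imitating at k* instead would pay 1908 at cost 273·k*, netting 1908 − 273·k*.
Indifference: 463 = 1908 − 273·k*, so k* = (1908 − 463) / 273 ≈ 5.29.
At k* the high-risk type's incentive constraint just binds; the low-risk type strictly prefers k* since its per-unit cost is lower.

5.29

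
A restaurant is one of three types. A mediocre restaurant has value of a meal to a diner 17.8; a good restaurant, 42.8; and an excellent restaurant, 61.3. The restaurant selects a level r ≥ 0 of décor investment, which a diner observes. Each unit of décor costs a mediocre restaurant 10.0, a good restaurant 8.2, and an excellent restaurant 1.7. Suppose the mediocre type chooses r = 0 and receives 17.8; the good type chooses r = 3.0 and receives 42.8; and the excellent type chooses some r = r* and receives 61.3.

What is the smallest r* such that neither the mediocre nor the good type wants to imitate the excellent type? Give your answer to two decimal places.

Mediocre type (on-path payoff 17.8) won't mimic when 17.8 ≥ 61.3 − 10.0·r*, i.e. r* ≥ 4.35.
Good type (on-path payoff 42.8 − 8.2×3.0 = 18.2) won't mimic when 18.2 ≥ 61.3 − 8.2·r*, i.e. r* ≥ 5.26.
Both must hold, so r* = max(4.35, 5.26) = 5.26. The good type's constraint binds.

5.26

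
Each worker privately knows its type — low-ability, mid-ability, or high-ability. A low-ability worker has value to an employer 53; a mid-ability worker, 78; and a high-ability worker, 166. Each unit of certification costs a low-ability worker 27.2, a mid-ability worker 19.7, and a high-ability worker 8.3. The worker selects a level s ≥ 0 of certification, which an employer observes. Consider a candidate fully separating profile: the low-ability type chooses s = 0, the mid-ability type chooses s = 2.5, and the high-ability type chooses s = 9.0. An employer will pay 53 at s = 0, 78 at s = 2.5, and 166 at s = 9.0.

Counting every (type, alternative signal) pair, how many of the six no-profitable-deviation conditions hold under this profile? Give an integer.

Mid-ability (own payoff 78 − 19.7×2.5 = 28.75): to s=0 gives 53 → profitable ✗; to s=9.0 gives 166 − 19.7×9.0 = -11.3 → no gain ✓.
Low-ability (own payoff 53): to s=2.5 gives 78 − 27.2×2.5 = 10 → no gain ✓; to s=9.0 gives 166 − 27.2×9.0 = -78.8 → no gain ✓.
High-ability (own payoff 166 − 8.3×9.0 = 91.3): to s=0 gives 53 → no gain ✓; to s=2.5 gives 78 − 8.3×2.5 = 57.25 → no gain ✓.
5 of the 6 constraints hold; not an equilibrium.

5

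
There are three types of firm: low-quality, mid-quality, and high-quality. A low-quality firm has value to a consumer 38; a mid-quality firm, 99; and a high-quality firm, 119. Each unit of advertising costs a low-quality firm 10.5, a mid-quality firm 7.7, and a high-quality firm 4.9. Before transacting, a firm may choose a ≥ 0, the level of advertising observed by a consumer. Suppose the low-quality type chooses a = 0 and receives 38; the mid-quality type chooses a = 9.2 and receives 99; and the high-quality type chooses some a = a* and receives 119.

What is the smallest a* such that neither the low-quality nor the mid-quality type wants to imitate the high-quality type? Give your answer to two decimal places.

11.80

Mid-quality type (on-path payoff 99 − 7.7×9.2 = 28.16) won't mimic when 28.16 ≥ 119 − 7.7·a*, i.e. a* ≥ 11.80.
Low-quality type (on-path payoff 38) won't mimic when 38 ≥ 119 − 10.5·a*, i.e. a* ≥ 7.71.
Both must hold, so a* = max(7.71, 11.80) = 11.80. The mid-quality type's constraint binds.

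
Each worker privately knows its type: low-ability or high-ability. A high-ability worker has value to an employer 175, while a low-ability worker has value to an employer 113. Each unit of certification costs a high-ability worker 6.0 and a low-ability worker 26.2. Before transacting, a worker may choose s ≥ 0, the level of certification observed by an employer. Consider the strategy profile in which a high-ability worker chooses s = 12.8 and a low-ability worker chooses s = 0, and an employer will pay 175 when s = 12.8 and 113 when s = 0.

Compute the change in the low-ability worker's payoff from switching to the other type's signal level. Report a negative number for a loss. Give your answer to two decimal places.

Playing s = 0 the low-ability worker receives 113.
Deviating to s = 12.8 brings payment 175 at cost 26.2 × 12.8 = 335.36, netting -160.36.
Gain from deviating: -160.36 − 113 = -273.36.
The gain is negative, so the low-ability type's incentive-compatibility constraint is satisfied.

-273.36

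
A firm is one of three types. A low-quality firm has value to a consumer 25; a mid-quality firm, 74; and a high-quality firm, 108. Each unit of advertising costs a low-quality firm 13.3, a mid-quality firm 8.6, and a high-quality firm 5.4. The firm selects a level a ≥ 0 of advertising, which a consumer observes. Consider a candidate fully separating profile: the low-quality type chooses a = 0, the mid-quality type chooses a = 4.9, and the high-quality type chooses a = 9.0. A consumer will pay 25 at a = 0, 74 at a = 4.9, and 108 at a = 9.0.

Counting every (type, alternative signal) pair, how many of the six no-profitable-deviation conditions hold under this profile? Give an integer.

Low-quality (own payoff 25): to a=4.9 gives 74 − 13.3×4.9 = 8.83 → no gain ✓; to a=9.0 gives 108 − 13.3×9.0 = -11.7 → no gain ✓.
High-quality (own payoff 108 − 5.4×9.0 = 59.4): to a=0 gives 25 → no gain ✓; to a=4.9 gives 74 − 5.4×4.9 = 47.54 → no gain ✓.
Mid-quality (own payoff 74 − 8.6×4.9 = 31.86): to a=0 gives 25 → no gain ✓; to a=9.0 gives 108 − 8.6×9.0 = 30.6 → no gain ✓.
6 of the 6 constraints hold; this profile is a separating equilibrium.

6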